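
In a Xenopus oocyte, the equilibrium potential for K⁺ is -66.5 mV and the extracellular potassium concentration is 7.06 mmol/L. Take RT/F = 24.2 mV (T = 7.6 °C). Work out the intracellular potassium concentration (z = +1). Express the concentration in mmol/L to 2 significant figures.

Nernst: E = (24.2/1) · ln([out]/[in]), so ln([out]/[in]) = -66.5 × 1 / 24.2 = -2.7479.
[out]/[in] = e^(-2.7479) = 0.06406.
[in] = 7.06 / 0.06406 = 110.2 mmol/L.

110 mmol/L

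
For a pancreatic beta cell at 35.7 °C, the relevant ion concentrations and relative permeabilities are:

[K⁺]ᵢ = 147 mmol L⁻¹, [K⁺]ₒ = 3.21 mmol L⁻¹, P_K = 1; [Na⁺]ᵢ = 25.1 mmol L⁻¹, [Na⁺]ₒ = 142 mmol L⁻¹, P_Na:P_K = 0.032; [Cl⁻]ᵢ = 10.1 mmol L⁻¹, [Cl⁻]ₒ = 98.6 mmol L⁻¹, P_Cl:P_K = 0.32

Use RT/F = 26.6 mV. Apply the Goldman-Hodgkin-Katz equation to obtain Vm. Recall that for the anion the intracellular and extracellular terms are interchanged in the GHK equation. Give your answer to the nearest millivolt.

Vm = 26.6 · ln[(Σ P·[cation]ₒ + Σ P·[anion]ᵢ) / (Σ P·[cation]ᵢ + Σ P·[anion]ₒ)]
Numerator = 1×3.21 + 0.032×142 + 0.32×10.1 = 10.99
Denominator = 1×147 + 0.032×25.1 + 0.32×98.6 = 179.4
Vm = 26.6 · ln(0.061253) = 26.6 × (-2.7927) = -74.29 mV

-74 mV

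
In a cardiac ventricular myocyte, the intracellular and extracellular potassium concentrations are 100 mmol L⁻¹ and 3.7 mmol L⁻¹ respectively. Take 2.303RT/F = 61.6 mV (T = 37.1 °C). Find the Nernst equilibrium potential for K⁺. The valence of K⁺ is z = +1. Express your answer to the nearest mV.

-88 mV

E = (61.6/z) · log₁₀([K⁺]_out/[K⁺]_in) with z = +1.
= (61.6/1) · log₁₀(3.7/100) = 61.60 · log₁₀(0.037)
= 61.60 · (-1.4318) = -88.20 mV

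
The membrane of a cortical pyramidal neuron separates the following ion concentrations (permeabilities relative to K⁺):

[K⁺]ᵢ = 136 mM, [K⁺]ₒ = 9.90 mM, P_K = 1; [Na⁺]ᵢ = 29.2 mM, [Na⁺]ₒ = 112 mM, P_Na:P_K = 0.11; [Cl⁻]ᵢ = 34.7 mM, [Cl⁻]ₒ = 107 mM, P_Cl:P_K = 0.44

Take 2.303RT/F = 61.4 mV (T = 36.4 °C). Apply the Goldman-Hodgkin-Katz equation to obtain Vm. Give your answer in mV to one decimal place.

Vm = 61.4 · log₁₀[(Σ P·[cation]ₒ + Σ P·[anion]ᵢ) / (Σ P·[cation]ᵢ + Σ P·[anion]ₒ)]
Numerator = 1×9.90 + 0.11×112 + 0.44×34.7 = 37.49
Denominator = 1×136 + 0.11×29.2 + 0.44×107 = 186.3
Vm = 61.4 · log₁₀(0.20123) = 61.4 × (-0.6963) = -42.75 mV

-42.8 mV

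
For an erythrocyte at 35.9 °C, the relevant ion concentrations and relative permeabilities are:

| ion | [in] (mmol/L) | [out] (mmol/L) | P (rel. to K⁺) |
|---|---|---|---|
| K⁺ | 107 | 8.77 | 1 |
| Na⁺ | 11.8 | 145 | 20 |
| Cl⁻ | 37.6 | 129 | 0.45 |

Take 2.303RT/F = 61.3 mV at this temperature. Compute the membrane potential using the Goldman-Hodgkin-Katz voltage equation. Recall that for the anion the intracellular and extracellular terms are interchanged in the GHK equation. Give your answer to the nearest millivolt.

53 mV

Vm = 61.3 · log₁₀[(Σ P·[cation]ₒ + Σ P·[anion]ᵢ) / (Σ P·[cation]ᵢ + Σ P·[anion]ₒ)]
Numerator = 1×8.77 + 20×145 + 0.45×37.6 = 2926
Denominator = 1×107 + 20×11.8 + 0.45×129 = 401.1
Vm = 61.3 · log₁₀(7.2951) = 61.3 × (0.8630) = 52.90 mV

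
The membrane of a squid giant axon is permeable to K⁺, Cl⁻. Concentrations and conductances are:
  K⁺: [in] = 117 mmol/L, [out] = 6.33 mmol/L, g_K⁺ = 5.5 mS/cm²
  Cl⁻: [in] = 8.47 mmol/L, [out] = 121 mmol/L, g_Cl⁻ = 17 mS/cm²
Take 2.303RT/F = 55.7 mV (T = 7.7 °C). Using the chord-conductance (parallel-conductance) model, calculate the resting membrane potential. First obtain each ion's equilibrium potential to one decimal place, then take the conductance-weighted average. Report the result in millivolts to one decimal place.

E_K⁺ = (55.7/1)·log₁₀(6.33/117) = -70.6 mV
E_Cl⁻ = (55.7/-1)·log₁₀(121/8.47) = -64.3 mV
Vm = (Σ gᵢEᵢ)/(Σ gᵢ) = (5.5·-70.6 + 17·-64.3) / (5.5 + 17)
= -1481.40 / 22.5 = -65.84 mV

-65.8 mV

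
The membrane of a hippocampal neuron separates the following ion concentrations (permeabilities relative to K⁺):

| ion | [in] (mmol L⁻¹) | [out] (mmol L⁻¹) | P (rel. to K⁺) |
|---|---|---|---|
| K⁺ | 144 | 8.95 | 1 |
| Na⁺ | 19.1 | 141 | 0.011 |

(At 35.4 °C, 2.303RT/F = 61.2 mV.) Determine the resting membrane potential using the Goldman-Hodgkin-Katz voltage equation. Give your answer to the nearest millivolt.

Vm = 61.2 · log₁₀[(Σ P·[cation]ₒ + Σ P·[anion]ᵢ) / (Σ P·[cation]ᵢ + Σ P·[anion]ₒ)]
Numerator = 1×8.95 + 0.011×141 = 10.5
Denominator = 1×144 + 0.011×19.1 = 144.2
Vm = 61.2 · log₁₀(0.072817) = 61.2 × (-1.1378) = -69.63 mV

-70 mV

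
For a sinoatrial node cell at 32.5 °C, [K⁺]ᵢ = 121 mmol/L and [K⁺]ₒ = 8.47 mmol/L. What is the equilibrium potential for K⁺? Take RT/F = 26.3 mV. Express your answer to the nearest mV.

-70 mV

E = (26.3/z) · ln([K⁺]_out/[K⁺]_in) with z = +1.
= (26.3/1) · ln(8.47/121) = 26.30 · ln(0.07)
= 26.30 · (-2.6593) = -69.94 mV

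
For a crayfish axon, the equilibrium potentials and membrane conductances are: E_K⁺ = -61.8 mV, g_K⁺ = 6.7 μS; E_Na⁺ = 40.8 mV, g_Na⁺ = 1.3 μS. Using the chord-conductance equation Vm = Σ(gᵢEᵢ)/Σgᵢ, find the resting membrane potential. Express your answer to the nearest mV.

-45 mV

Σ gᵢEᵢ = 6.7·(-61.8) + 1.3·(40.8) = -361.02
Σ gᵢ = 6.7 + 1.3 = 8
Vm = -361.02 / 8 = -45.13 mV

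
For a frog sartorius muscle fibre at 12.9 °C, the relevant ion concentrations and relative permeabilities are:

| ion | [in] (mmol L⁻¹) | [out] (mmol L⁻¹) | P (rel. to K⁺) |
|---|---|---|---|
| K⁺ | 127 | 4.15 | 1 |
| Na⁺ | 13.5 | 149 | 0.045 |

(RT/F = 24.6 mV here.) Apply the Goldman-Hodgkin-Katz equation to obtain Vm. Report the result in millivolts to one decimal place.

Vm = 24.6 · ln[(Σ P·[cation]ₒ + Σ P·[anion]ᵢ) / (Σ P·[cation]ᵢ + Σ P·[anion]ₒ)]
Numerator = 1×4.15 + 0.045×149 = 10.86
Denominator = 1×127 + 0.045×13.5 = 127.6
Vm = 24.6 · ln(0.085066) = 24.6 × (-2.4643) = -60.62 mV

-60.6 mV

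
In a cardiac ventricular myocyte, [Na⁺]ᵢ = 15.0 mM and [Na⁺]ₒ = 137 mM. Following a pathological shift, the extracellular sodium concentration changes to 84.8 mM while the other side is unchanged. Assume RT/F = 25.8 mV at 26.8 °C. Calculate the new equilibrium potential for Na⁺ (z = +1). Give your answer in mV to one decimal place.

44.7 mV

After the shift: [Na⁺]_out = 84.8, [Na⁺]_in = 15.0 mM.
E_new = (25.8/1)·ln(84.8/15.0) = 25.80 · (1.7322) = 44.69 mV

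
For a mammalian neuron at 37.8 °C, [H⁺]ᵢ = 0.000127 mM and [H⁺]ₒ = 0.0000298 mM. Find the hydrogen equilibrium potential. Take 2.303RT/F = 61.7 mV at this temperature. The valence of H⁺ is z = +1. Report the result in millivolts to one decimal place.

-38.8 mV

E = (61.7/z) · log₁₀([H⁺]_out/[H⁺]_in) with z = +1.
= (61.7/1) · log₁₀(0.0000298/0.000127) = 61.70 · log₁₀(0.2346)
= 61.70 · (-0.6296) = -38.85 mV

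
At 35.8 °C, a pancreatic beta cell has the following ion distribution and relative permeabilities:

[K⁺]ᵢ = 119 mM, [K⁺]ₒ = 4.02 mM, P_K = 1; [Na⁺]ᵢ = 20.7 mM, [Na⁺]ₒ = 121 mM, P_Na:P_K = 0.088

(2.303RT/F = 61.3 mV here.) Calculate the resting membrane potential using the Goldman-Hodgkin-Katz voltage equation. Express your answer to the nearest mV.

Vm = 61.3 · log₁₀[(Σ P·[cation]ₒ + Σ P·[anion]ᵢ) / (Σ P·[cation]ᵢ + Σ P·[anion]ₒ)]
Numerator = 1×4.02 + 0.088×121 = 14.67
Denominator = 1×119 + 0.088×20.7 = 120.8
Vm = 61.3 · log₁₀(0.1214) = 61.3 × (-0.9158) = -56.14 mV

-56 mV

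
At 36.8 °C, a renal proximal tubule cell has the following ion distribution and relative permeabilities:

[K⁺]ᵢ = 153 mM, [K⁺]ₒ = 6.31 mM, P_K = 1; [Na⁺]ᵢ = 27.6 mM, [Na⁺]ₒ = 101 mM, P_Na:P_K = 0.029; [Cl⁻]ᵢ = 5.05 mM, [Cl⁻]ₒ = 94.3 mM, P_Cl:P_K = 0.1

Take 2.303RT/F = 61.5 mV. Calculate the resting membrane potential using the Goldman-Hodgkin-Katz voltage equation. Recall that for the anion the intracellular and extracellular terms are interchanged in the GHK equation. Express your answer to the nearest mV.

Vm = 61.5 · log₁₀[(Σ P·[cation]ₒ + Σ P·[anion]ᵢ) / (Σ P·[cation]ᵢ + Σ P·[anion]ₒ)]
Numerator = 1×6.31 + 0.029×101 + 0.1×5.05 = 9.744
Denominator = 1×153 + 0.029×27.6 + 0.1×94.3 = 163.2
Vm = 61.5 · log₁₀(0.059695) = 61.5 × (-1.2241) = -75.28 mV

-75 mV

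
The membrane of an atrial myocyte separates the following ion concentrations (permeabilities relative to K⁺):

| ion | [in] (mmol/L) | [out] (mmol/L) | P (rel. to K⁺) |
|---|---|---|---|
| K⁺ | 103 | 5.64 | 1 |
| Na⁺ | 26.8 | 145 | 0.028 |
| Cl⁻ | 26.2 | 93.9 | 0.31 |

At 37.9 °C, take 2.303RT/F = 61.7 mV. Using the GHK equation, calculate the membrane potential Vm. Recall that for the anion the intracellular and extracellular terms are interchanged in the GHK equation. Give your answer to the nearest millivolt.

Vm = 61.7 · log₁₀[(Σ P·[cation]ₒ + Σ P·[anion]ᵢ) / (Σ P·[cation]ᵢ + Σ P·[anion]ₒ)]
Numerator = 1×5.64 + 0.028×145 + 0.31×26.2 = 17.82
Denominator = 1×103 + 0.028×26.8 + 0.31×93.9 = 132.9
Vm = 61.7 · log₁₀(0.13414) = 61.7 × (-0.8724) = -53.83 mV

-54 mV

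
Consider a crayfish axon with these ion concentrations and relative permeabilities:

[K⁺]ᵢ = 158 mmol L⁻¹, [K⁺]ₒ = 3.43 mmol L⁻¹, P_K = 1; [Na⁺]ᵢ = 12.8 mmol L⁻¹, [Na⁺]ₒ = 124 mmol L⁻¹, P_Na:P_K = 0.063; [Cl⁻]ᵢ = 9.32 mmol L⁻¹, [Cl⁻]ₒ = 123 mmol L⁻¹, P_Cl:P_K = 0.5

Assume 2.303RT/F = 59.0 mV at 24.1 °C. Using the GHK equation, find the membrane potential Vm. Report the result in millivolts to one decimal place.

-67.4 mV

Vm = 59.0 · log₁₀[(Σ P·[cation]ₒ + Σ P·[anion]ᵢ) / (Σ P·[cation]ᵢ + Σ P·[anion]ₒ)]
Numerator = 1×3.43 + 0.063×124 + 0.5×9.32 = 15.9
Denominator = 1×158 + 0.063×12.8 + 0.5×123 = 220.3
Vm = 59.0 · log₁₀(0.072181) = 59.0 × (-1.1416) = -67.35 mV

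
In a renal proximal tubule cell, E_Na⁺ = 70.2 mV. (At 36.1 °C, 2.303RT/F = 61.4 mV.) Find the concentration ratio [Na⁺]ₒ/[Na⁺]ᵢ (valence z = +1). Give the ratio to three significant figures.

log₁₀([out]/[in]) = E·z/(61.4) = 70.2 × 1 / 61.4 = 1.1433
[out]/[in] = 10^(1.1433) = 13.91

13.9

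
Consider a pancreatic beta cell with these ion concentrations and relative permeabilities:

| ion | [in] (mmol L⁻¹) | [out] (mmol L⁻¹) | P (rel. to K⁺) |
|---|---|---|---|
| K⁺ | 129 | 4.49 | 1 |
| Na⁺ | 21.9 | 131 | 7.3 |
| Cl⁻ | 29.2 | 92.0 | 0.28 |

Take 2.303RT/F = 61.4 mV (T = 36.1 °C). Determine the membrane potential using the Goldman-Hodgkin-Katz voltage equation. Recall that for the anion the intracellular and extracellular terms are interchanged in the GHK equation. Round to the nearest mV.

Vm = 61.4 · log₁₀[(Σ P·[cation]ₒ + Σ P·[anion]ᵢ) / (Σ P·[cation]ᵢ + Σ P·[anion]ₒ)]
Numerator = 1×4.49 + 7.3×131 + 0.28×29.2 = 969
Denominator = 1×129 + 7.3×21.9 + 0.28×92.0 = 314.6
Vm = 61.4 · log₁₀(3.0797) = 61.4 × (0.4885) = 29.99 mV

30 mV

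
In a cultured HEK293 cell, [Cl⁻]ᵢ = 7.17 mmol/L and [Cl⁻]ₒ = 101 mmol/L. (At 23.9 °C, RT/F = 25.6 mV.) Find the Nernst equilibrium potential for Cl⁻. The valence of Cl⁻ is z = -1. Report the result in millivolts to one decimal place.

E = (25.6/z) · ln([Cl⁻]_out/[Cl⁻]_in) with z = -1.
For an anion, dividing by z = -1 reverses the sign.
= (25.6/-1) · ln(101/7.17) = -25.60 · ln(14.09)
= -25.60 · (2.6452) = -67.72 mV

-67.7 mV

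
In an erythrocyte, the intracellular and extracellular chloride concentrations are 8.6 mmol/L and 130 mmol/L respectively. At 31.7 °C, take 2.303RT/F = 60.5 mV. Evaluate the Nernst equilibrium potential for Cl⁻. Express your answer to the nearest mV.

E = (60.5/z) · log₁₀([Cl⁻]_out/[Cl⁻]_in) with z = -1.
For an anion, dividing by z = -1 reverses the sign.
= (60.5/-1) · log₁₀(130/8.6) = -60.50 · log₁₀(15.12)
= -60.50 · (1.1794) = -71.36 mV

-71 mV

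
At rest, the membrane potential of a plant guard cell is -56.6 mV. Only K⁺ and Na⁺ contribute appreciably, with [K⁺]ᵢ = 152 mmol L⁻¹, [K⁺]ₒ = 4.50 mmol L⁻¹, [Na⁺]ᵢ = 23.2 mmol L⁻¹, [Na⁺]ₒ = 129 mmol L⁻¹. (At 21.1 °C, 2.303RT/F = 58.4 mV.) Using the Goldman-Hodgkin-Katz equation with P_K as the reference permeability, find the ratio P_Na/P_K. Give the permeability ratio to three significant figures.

Let α = P_Na/P_K. GHK: Vm = 58.4·log₁₀[(Kₒ + α·Naₒ)/(Kᵢ + α·Naᵢ)].
10^(Vm/58.4) = 10^(-56.6/58.4) = 0.10735
So 0.10735·(Kᵢ + α·Naᵢ) = Kₒ + α·Naₒ → α = (0.10735·152.0 − 4.5) / (129.0 − 0.10735·23.2)
α = (16.32 − 4.5) / (129.0 − 2.491) = 11.82/126.5 = 0.09342

0.0934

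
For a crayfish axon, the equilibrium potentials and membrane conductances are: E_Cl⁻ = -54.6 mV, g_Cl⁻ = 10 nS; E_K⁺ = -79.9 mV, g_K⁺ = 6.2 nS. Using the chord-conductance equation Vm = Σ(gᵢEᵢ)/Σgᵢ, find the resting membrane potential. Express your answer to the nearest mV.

-64 mV

Σ gᵢEᵢ = 10·(-54.6) + 6.2·(-79.9) = -1041.38
Σ gᵢ = 10 + 6.2 = 16.2
Vm = -1041.38 / 16.2 = -64.28 mV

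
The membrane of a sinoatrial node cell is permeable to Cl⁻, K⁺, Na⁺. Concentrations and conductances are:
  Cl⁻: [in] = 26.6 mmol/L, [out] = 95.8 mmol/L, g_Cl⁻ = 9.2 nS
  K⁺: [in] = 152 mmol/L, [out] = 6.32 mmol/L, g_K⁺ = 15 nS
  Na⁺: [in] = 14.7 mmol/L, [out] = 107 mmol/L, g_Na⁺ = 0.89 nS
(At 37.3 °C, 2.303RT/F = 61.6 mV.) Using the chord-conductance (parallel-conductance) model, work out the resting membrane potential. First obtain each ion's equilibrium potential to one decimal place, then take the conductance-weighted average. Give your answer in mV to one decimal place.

-61.6 mV

E_Cl⁻ = (61.6/-1)·log₁₀(95.8/26.6) = -34.3 mV
E_K⁺ = (61.6/1)·log₁₀(6.32/152) = -85.1 mV
E_Na⁺ = (61.6/1)·log₁₀(107/14.7) = 53.1 mV
Vm = (Σ gᵢEᵢ)/(Σ gᵢ) = (9.2·-34.3 + 15·-85.1 + 0.89·53.1) / (9.2 + 15 + 0.89)
= -1544.80 / 25.09 = -61.57 mV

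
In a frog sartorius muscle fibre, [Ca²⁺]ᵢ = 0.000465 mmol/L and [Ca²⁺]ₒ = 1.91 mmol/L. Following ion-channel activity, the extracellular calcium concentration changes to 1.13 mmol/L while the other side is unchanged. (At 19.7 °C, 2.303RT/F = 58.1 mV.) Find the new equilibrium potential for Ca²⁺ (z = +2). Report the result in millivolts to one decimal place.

After the shift: [Ca²⁺]_out = 1.13, [Ca²⁺]_in = 0.000465 mmol/L.
E_new = (58.1/2)·log₁₀(1.13/0.000465) = 29.05 · (3.3856) = 98.35 mV

98.4 mV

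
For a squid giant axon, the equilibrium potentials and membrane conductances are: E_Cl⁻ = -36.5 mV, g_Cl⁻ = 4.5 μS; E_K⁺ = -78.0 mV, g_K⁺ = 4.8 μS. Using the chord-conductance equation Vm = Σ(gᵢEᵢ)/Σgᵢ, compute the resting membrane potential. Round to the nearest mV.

-58 mV

Σ gᵢEᵢ = 4.5·(-36.5) + 4.8·(-78.0) = -538.65
Σ gᵢ = 4.5 + 4.8 = 9.3
Vm = -538.65 / 9.3 = -57.92 mV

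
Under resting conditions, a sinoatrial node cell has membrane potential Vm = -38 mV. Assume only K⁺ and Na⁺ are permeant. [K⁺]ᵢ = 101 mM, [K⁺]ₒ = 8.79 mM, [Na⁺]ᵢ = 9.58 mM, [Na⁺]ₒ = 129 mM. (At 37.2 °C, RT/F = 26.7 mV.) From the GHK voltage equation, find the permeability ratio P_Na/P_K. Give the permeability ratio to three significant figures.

0.123

Let α = P_Na/P_K. GHK: Vm = 26.7·ln[(Kₒ + α·Naₒ)/(Kᵢ + α·Naᵢ)].
e^(Vm/26.7) = e^(-38.0/26.7) = 0.24094
So 0.24094·(Kᵢ + α·Naᵢ) = Kₒ + α·Naₒ → α = (0.24094·101.0 − 8.79) / (129.0 − 0.24094·9.58)
α = (24.33 − 8.79) / (129.0 − 2.308) = 15.54/126.7 = 0.1227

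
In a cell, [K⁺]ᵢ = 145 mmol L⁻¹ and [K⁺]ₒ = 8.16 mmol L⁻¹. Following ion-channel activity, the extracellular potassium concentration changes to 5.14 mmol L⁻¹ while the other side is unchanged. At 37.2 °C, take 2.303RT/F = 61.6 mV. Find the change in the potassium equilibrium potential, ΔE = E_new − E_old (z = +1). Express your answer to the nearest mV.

-12 mV

E_old = (61.6/1)·log₁₀(8.16/145) = -76.98 mV
E_new = (61.6/1)·log₁₀(5.14/145) = -89.34 mV
ΔE = -89.34 − (-76.98) = -12.36 mV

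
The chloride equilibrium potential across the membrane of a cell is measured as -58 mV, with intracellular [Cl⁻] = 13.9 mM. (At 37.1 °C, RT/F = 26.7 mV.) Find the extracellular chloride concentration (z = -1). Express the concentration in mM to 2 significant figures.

120 mM

Nernst: E = (26.7/-1) · ln([out]/[in]), so ln([out]/[in]) = -58.0 × -1 / 26.7 = 2.1723.
[out]/[in] = e^(2.1723) = 8.778.
[out] = 8.778 × 13.9 = 122 mM.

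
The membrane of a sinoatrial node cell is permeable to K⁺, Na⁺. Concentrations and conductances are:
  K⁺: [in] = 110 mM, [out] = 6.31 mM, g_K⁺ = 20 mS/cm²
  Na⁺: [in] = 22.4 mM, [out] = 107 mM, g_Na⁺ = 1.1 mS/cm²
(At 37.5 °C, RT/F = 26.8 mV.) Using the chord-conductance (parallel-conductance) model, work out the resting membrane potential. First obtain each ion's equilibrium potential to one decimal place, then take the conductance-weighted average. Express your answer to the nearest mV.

E_K⁺ = (26.8/1)·ln(6.31/110) = -76.6 mV
E_Na⁺ = (26.8/1)·ln(107/22.4) = 41.9 mV
Vm = (Σ gᵢEᵢ)/(Σ gᵢ) = (20·-76.6 + 1.1·41.9) / (20 + 1.1)
= -1485.91 / 21.1 = -70.42 mV

-70 mV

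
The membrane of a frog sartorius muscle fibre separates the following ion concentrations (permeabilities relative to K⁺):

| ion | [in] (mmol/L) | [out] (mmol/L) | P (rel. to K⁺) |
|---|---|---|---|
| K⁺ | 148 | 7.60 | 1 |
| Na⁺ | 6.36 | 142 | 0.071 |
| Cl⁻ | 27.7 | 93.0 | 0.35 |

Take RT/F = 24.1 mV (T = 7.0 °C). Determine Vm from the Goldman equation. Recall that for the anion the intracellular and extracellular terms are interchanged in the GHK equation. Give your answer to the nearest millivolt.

Vm = 24.1 · ln[(Σ P·[cation]ₒ + Σ P·[anion]ᵢ) / (Σ P·[cation]ᵢ + Σ P·[anion]ₒ)]
Numerator = 1×7.60 + 0.071×142 + 0.35×27.7 = 27.38
Denominator = 1×148 + 0.071×6.36 + 0.35×93.0 = 181
Vm = 24.1 · ln(0.15125) = 24.1 × (-1.8888) = -45.52 mV

-46 mV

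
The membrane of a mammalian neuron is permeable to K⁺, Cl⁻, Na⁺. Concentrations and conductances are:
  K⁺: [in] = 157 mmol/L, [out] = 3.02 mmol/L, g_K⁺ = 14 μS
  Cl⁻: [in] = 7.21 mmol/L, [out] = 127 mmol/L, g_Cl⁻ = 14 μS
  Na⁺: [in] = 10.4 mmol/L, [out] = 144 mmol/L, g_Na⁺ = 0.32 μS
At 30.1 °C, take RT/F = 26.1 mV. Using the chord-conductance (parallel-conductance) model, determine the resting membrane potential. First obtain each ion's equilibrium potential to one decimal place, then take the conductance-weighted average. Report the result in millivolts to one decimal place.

-87.2 mV

E_K⁺ = (26.1/1)·ln(3.02/157) = -103.1 mV
E_Cl⁻ = (26.1/-1)·ln(127/7.21) = -74.9 mV
E_Na⁺ = (26.1/1)·ln(144/10.4) = 68.6 mV
Vm = (Σ gᵢEᵢ)/(Σ gᵢ) = (14·-103.1 + 14·-74.9 + 0.32·68.6) / (14 + 14 + 0.32)
= -2470.05 / 28.32 = -87.22 mV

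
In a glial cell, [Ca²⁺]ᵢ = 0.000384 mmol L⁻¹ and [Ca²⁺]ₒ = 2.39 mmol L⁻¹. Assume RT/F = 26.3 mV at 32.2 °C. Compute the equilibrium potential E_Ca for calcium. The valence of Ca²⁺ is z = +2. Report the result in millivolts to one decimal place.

114.9 mV

E = (26.3/z) · ln([Ca²⁺]_out/[Ca²⁺]_in) with z = +2.
= (26.3/2) · ln(2.39/0.000384) = 13.15 · ln(6224)
= 13.15 · (8.7362) = 114.88 mV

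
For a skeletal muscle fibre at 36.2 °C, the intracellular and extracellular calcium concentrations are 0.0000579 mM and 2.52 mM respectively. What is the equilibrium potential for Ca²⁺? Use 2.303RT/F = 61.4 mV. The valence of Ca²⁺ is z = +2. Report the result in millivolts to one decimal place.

142.4 mV

E = (61.4/z) · log₁₀([Ca²⁺]_out/[Ca²⁺]_in) with z = +2.
= (61.4/2) · log₁₀(2.52/0.0000579) = 30.70 · log₁₀(4.352e+04)
= 30.70 · (4.6387) = 142.41 mV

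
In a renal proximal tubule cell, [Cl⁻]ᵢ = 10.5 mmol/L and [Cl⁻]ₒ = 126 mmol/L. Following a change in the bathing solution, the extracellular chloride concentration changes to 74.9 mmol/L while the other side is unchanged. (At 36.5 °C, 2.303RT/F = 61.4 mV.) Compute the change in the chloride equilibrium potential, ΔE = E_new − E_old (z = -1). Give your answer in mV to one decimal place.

13.9 mV

E_old = (61.4/-1)·log₁₀(126/10.5) = -66.26 mV
E_new = (61.4/-1)·log₁₀(74.9/10.5) = -52.39 mV
ΔE = -52.39 − (-66.26) = 13.87 mV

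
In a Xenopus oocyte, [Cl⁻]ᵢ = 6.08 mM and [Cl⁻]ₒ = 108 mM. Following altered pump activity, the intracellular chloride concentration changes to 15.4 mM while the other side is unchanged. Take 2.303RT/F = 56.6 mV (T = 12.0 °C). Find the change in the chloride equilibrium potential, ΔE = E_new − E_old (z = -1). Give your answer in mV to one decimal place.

22.8 mV

E_old = (56.6/-1)·log₁₀(108/6.08) = -70.72 mV
E_new = (56.6/-1)·log₁₀(108/15.4) = -47.88 mV
ΔE = -47.88 − (-70.72) = 22.84 mV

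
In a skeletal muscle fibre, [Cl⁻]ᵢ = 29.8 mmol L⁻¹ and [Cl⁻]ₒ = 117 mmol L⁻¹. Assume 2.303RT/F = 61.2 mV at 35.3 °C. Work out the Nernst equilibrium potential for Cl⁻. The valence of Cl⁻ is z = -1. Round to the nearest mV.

E = (61.2/z) · log₁₀([Cl⁻]_out/[Cl⁻]_in) with z = -1.
For an anion, dividing by z = -1 reverses the sign.
= (61.2/-1) · log₁₀(117/29.8) = -61.20 · log₁₀(3.926)
= -61.20 · (0.5940) = -36.35 mV

-36 mV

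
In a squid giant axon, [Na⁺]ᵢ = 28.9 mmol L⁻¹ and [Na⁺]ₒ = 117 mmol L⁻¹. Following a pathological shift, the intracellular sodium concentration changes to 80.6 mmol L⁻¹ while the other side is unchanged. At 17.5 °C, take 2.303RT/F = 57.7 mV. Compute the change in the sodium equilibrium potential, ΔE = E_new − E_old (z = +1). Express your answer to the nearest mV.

E_old = (57.7/1)·log₁₀(117/28.9) = 35.04 mV
E_new = (57.7/1)·log₁₀(117/80.6) = 9.34 mV
ΔE = 9.34 − (35.04) = -25.70 mV

-26 mV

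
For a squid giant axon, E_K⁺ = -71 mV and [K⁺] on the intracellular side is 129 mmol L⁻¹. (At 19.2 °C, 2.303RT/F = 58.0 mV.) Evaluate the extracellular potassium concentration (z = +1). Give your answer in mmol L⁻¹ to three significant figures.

7.70 mmol L⁻¹

Nernst: E = (58.0/1) · log₁₀([out]/[in]), so log₁₀([out]/[in]) = -71.0 × 1 / 58.0 = -1.2241.
[out]/[in] = 10^(-1.2241) = 0.05968.
[out] = 0.05968 × 129 = 7.699 mmol L⁻¹.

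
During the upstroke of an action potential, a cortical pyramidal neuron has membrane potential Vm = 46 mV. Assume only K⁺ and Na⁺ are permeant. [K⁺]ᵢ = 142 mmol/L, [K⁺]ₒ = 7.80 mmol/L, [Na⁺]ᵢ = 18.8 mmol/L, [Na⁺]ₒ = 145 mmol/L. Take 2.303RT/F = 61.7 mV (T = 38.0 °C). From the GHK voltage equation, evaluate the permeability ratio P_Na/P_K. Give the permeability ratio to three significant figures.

Let α = P_Na/P_K. GHK: Vm = 61.7·log₁₀[(Kₒ + α·Naₒ)/(Kᵢ + α·Naᵢ)].
10^(Vm/61.7) = 10^(46.0/61.7) = 5.566
So 5.566·(Kᵢ + α·Naᵢ) = Kₒ + α·Naₒ → α = (5.566·142.0 − 7.8) / (145.0 − 5.566·18.8)
α = (790.4 − 7.8) / (145.0 − 104.6) = 782.6/40.36 = 19.39

19.4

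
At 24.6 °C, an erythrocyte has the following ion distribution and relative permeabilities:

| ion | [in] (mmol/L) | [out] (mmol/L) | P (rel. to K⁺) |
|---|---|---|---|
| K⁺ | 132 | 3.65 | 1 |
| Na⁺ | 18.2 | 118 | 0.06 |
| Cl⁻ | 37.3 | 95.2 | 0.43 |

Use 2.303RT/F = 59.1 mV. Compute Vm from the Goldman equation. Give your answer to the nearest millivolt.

Vm = 59.1 · log₁₀[(Σ P·[cation]ₒ + Σ P·[anion]ᵢ) / (Σ P·[cation]ᵢ + Σ P·[anion]ₒ)]
Numerator = 1×3.65 + 0.06×118 + 0.43×37.3 = 26.77
Denominator = 1×132 + 0.06×18.2 + 0.43×95.2 = 174
Vm = 59.1 · log₁₀(0.15382) = 59.1 × (-0.8130) = -48.05 mV

-48 mV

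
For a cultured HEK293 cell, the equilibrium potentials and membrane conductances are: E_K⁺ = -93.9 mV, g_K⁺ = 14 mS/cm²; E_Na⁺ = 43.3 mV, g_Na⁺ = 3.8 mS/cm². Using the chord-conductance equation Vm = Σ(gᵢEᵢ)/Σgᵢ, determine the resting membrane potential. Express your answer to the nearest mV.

-65 mV

Σ gᵢEᵢ = 14·(-93.9) + 3.8·(43.3) = -1150.06
Σ gᵢ = 14 + 3.8 = 17.8
Vm = -1150.06 / 17.8 = -64.61 mV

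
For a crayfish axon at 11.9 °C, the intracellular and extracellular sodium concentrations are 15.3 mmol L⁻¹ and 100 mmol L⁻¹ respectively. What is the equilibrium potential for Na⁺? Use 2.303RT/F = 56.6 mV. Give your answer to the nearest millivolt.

46 mV

E = (56.6/z) · log₁₀([Na⁺]_out/[Na⁺]_in) with z = +1.
= (56.6/1) · log₁₀(100/15.3) = 56.60 · log₁₀(6.536)
= 56.60 · (0.8153) = 46.15 mV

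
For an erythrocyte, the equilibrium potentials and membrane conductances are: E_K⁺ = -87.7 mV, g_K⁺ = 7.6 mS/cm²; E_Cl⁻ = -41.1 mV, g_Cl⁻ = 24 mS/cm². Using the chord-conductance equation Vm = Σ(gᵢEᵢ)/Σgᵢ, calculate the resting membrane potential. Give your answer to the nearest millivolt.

-52 mV

Σ gᵢEᵢ = 7.6·(-87.7) + 24·(-41.1) = -1652.92
Σ gᵢ = 7.6 + 24 = 31.6
Vm = -1652.92 / 31.6 = -52.31 mV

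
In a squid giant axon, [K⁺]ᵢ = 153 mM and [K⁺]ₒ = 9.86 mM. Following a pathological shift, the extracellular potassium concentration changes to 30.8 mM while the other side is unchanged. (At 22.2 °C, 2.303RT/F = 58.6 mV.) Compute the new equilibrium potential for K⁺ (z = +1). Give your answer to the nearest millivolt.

-41 mV

After the shift: [K⁺]_out = 30.8, [K⁺]_in = 153 mM.
E_new = (58.6/1)·log₁₀(30.8/153) = 58.60 · (-0.6961) = -40.79 mV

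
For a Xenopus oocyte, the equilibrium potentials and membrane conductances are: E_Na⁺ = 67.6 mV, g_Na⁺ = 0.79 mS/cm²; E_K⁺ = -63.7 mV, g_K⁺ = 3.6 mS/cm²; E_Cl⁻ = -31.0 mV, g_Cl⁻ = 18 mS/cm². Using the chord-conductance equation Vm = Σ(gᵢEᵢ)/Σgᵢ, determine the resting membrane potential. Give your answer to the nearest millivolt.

-33 mV

Σ gᵢEᵢ = 0.79·(67.6) + 3.6·(-63.7) + 18·(-31.0) = -733.92
Σ gᵢ = 0.79 + 3.6 + 18 = 22.39
Vm = -733.92 / 22.39 = -32.78 mV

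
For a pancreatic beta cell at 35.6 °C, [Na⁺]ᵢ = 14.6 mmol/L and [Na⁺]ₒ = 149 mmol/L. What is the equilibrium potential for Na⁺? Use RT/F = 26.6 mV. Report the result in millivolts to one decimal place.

E = (26.6/z) · ln([Na⁺]_out/[Na⁺]_in) with z = +1.
= (26.6/1) · ln(149/14.6) = 26.60 · ln(10.21)
= 26.60 · (2.3229) = 61.79 mV

61.8 mV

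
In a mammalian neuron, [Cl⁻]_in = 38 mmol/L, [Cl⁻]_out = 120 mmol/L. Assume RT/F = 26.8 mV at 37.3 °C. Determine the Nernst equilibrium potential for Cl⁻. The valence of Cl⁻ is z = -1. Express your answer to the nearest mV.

E = (26.8/z) · ln([Cl⁻]_out/[Cl⁻]_in) with z = -1.
For an anion, dividing by z = -1 reverses the sign.
= (26.8/-1) · ln(120/38) = -26.80 · ln(3.158)
= -26.80 · (1.1499) = -30.82 mV

-31 mV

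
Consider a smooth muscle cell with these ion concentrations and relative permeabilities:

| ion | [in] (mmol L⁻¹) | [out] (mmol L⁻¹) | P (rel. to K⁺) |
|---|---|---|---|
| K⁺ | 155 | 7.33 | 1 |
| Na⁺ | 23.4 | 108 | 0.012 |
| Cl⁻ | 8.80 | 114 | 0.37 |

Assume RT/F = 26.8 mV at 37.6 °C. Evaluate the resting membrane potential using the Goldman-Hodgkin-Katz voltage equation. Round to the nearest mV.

Vm = 26.8 · ln[(Σ P·[cation]ₒ + Σ P·[anion]ᵢ) / (Σ P·[cation]ᵢ + Σ P·[anion]ₒ)]
Numerator = 1×7.33 + 0.012×108 + 0.37×8.80 = 11.88
Denominator = 1×155 + 0.012×23.4 + 0.37×114 = 197.5
Vm = 26.8 · ln(0.060174) = 26.8 × (-2.8105) = -75.32 mV

-75 mV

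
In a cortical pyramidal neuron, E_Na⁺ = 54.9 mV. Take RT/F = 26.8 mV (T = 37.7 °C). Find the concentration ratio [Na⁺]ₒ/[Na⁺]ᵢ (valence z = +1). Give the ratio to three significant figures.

ln([out]/[in]) = E·z/(26.8) = 54.9 × 1 / 26.8 = 2.0485
[out]/[in] = e^(2.0485) = 7.756

7.76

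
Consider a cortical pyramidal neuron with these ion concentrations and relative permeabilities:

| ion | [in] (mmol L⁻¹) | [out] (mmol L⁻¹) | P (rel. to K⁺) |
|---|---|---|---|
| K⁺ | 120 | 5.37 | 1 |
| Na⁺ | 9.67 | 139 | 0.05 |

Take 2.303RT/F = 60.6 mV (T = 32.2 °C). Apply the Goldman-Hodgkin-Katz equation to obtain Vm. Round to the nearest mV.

-60 mV

Vm = 60.6 · log₁₀[(Σ P·[cation]ₒ + Σ P·[anion]ᵢ) / (Σ P·[cation]ᵢ + Σ P·[anion]ₒ)]
Numerator = 1×5.37 + 0.05×139 = 12.32
Denominator = 1×120 + 0.05×9.67 = 120.5
Vm = 60.6 · log₁₀(0.10225) = 60.6 × (-0.9903) = -60.01 mV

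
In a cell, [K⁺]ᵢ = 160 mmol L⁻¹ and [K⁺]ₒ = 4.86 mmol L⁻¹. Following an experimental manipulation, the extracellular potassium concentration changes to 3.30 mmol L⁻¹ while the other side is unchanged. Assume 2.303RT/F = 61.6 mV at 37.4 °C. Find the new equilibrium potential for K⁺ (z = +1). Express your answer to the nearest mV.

-104 mV

After the shift: [K⁺]_out = 3.30, [K⁺]_in = 160 mmol L⁻¹.
E_new = (61.6/1)·log₁₀(3.30/160) = 61.60 · (-1.6856) = -103.83 mV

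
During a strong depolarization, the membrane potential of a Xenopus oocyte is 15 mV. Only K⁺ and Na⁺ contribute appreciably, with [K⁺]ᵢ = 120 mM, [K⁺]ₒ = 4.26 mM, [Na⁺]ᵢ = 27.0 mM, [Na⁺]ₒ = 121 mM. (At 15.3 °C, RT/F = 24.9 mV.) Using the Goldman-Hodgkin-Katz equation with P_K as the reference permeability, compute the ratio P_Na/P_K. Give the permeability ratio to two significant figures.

Let α = P_Na/P_K. GHK: Vm = 24.9·ln[(Kₒ + α·Naₒ)/(Kᵢ + α·Naᵢ)].
e^(Vm/24.9) = e^(15.0/24.9) = 1.8265
So 1.8265·(Kᵢ + α·Naᵢ) = Kₒ + α·Naₒ → α = (1.8265·120.0 − 4.26) / (121.0 − 1.8265·27.0)
α = (219.2 − 4.26) / (121.0 − 49.32) = 214.9/71.68 = 2.998

3.0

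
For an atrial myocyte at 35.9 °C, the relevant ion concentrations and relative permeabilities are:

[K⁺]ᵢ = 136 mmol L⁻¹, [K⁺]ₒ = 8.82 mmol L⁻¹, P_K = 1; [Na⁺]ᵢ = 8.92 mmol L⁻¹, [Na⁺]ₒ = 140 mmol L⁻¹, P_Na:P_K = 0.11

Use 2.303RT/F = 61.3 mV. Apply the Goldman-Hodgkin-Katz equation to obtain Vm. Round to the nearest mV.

Vm = 61.3 · log₁₀[(Σ P·[cation]ₒ + Σ P·[anion]ᵢ) / (Σ P·[cation]ᵢ + Σ P·[anion]ₒ)]
Numerator = 1×8.82 + 0.11×140 = 24.22
Denominator = 1×136 + 0.11×8.92 = 137
Vm = 61.3 · log₁₀(0.17681) = 61.3 × (-0.7525) = -46.13 mV

-46 mV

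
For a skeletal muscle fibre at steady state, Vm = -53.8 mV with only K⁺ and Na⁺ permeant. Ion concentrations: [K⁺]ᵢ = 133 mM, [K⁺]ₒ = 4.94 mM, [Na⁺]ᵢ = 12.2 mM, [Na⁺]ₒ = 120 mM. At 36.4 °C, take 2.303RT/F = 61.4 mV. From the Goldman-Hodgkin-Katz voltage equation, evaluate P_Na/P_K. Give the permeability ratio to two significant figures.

Let α = P_Na/P_K. GHK: Vm = 61.4·log₁₀[(Kₒ + α·Naₒ)/(Kᵢ + α·Naᵢ)].
10^(Vm/61.4) = 10^(-53.8/61.4) = 0.13298
So 0.13298·(Kᵢ + α·Naᵢ) = Kₒ + α·Naₒ → α = (0.13298·133.0 − 4.94) / (120.0 − 0.13298·12.2)
α = (17.69 − 4.94) / (120.0 − 1.622) = 12.75/118.4 = 0.1077

0.11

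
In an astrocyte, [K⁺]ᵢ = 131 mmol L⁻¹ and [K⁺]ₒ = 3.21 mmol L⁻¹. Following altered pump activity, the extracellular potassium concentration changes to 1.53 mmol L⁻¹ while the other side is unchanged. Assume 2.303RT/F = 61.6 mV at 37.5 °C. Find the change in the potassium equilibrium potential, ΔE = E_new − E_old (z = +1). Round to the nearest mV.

-20 mV

E_old = (61.6/1)·log₁₀(3.21/131) = -99.22 mV
E_new = (61.6/1)·log₁₀(1.53/131) = -119.05 mV
ΔE = -119.05 − (-99.22) = -19.82 mV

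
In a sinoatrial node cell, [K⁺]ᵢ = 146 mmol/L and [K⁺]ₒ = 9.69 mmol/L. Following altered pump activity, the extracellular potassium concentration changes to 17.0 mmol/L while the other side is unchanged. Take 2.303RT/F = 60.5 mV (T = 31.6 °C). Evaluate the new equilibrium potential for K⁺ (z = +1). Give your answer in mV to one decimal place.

After the shift: [K⁺]_out = 17.0, [K⁺]_in = 146 mmol/L.
E_new = (60.5/1)·log₁₀(17.0/146) = 60.50 · (-0.9339) = -56.50 mV

-56.5 mV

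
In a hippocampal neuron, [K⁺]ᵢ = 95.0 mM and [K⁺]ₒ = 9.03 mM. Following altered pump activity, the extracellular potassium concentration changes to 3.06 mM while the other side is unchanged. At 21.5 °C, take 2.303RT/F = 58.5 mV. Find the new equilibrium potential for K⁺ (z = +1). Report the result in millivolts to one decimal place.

After the shift: [K⁺]_out = 3.06, [K⁺]_in = 95.0 mM.
E_new = (58.5/1)·log₁₀(3.06/95.0) = 58.50 · (-1.4920) = -87.28 mV

-87.3 mV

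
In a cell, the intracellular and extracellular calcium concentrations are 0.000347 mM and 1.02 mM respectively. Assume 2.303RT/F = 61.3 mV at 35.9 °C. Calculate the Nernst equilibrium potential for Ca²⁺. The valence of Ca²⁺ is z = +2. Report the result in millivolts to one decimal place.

106.3 mV

E = (61.3/z) · log₁₀([Ca²⁺]_out/[Ca²⁺]_in) with z = +2.
= (61.3/2) · log₁₀(1.02/0.000347) = 30.65 · log₁₀(2939)
= 30.65 · (3.4683) = 106.30 mV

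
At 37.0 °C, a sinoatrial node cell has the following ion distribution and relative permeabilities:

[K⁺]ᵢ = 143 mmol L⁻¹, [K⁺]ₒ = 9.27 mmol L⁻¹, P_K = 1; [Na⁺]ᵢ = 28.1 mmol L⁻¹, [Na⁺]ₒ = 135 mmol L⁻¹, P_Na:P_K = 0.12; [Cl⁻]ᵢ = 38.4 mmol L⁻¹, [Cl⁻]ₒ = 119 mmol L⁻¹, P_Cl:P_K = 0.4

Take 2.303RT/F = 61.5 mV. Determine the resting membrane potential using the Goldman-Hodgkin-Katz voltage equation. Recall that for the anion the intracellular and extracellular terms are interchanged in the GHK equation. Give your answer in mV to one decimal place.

Vm = 61.5 · log₁₀[(Σ P·[cation]ₒ + Σ P·[anion]ᵢ) / (Σ P·[cation]ᵢ + Σ P·[anion]ₒ)]
Numerator = 1×9.27 + 0.12×135 + 0.4×38.4 = 40.83
Denominator = 1×143 + 0.12×28.1 + 0.4×119 = 194
Vm = 61.5 · log₁₀(0.21049) = 61.5 × (-0.6768) = -41.62 mV

-41.6 mV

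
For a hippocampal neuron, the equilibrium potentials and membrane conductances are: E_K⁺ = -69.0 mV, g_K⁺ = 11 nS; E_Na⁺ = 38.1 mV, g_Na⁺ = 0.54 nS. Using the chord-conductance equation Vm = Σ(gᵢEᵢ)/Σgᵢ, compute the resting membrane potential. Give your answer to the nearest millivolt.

Σ gᵢEᵢ = 11·(-69.0) + 0.54·(38.1) = -738.43
Σ gᵢ = 11 + 0.54 = 11.54
Vm = -738.43 / 11.54 = -63.99 mV

-64 mV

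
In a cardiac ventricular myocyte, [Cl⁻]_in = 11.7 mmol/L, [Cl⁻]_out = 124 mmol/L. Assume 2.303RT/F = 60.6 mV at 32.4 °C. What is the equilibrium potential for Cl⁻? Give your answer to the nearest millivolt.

-62 mV

E = (60.6/z) · log₁₀([Cl⁻]_out/[Cl⁻]_in) with z = -1.
For an anion, dividing by z = -1 reverses the sign.
= (60.6/-1) · log₁₀(124/11.7) = -60.60 · log₁₀(10.6)
= -60.60 · (1.0252) = -62.13 mV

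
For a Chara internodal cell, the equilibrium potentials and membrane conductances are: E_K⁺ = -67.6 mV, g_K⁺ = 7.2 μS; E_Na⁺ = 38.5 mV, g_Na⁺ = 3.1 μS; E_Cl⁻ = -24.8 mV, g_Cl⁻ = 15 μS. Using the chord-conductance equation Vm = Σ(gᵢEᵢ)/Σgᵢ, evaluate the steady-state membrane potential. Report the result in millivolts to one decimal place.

-29.2 mV

Σ gᵢEᵢ = 7.2·(-67.6) + 3.1·(38.5) + 15·(-24.8) = -739.37
Σ gᵢ = 7.2 + 3.1 + 15 = 25.3
Vm = -739.37 / 25.3 = -29.22 mV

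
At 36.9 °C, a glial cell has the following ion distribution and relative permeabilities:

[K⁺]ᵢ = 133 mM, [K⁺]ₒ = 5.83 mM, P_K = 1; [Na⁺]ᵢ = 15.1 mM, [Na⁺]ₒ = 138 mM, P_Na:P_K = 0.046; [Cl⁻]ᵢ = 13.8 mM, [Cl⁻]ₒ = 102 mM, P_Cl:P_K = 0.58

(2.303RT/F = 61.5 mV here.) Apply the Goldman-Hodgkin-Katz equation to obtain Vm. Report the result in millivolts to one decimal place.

-60.3 mV

Vm = 61.5 · log₁₀[(Σ P·[cation]ₒ + Σ P·[anion]ᵢ) / (Σ P·[cation]ᵢ + Σ P·[anion]ₒ)]
Numerator = 1×5.83 + 0.046×138 + 0.58×13.8 = 20.18
Denominator = 1×133 + 0.046×15.1 + 0.58×102 = 192.9
Vm = 61.5 · log₁₀(0.10465) = 61.5 × (-0.9803) = -60.29 mV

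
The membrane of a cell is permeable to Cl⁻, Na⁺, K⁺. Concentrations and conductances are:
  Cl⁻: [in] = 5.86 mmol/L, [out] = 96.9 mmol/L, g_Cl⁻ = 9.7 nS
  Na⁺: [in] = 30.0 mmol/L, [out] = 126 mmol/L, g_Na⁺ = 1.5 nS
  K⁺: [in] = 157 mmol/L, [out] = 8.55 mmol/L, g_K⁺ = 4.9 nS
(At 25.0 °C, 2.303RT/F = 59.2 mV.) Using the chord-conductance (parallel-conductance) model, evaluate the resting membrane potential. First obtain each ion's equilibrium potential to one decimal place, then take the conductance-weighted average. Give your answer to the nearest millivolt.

E_Cl⁻ = (59.2/-1)·log₁₀(96.9/5.86) = -72.1 mV
E_Na⁺ = (59.2/1)·log₁₀(126/30.0) = 36.9 mV
E_K⁺ = (59.2/1)·log₁₀(8.55/157) = -74.8 mV
Vm = (Σ gᵢEᵢ)/(Σ gᵢ) = (9.7·-72.1 + 1.5·36.9 + 4.9·-74.8) / (9.7 + 1.5 + 4.9)
= -1010.54 / 16.1 = -62.77 mV

-63 mV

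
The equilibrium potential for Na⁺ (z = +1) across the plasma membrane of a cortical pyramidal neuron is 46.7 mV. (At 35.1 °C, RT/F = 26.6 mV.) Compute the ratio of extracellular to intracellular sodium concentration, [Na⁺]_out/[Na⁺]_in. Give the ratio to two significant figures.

5.8

ln([out]/[in]) = E·z/(26.6) = 46.7 × 1 / 26.6 = 1.7556
[out]/[in] = e^(1.7556) = 5.787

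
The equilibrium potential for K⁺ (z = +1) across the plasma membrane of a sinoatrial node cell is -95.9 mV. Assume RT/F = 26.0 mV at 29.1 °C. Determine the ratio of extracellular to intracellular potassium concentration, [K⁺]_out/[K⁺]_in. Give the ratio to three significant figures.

ln([out]/[in]) = E·z/(26.0) = -95.9 × 1 / 26.0 = -3.6885
[out]/[in] = e^(-3.6885) = 0.02501

0.0250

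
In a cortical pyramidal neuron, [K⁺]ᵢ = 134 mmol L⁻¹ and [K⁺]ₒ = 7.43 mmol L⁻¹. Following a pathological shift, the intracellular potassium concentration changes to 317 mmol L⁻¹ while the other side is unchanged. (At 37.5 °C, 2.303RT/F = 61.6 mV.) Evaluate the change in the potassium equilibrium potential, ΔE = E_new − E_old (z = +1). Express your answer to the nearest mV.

-23 mV

E_old = (61.6/1)·log₁₀(7.43/134) = -77.38 mV
E_new = (61.6/1)·log₁₀(7.43/317) = -100.41 mV
ΔE = -100.41 − (-77.38) = -23.04 mV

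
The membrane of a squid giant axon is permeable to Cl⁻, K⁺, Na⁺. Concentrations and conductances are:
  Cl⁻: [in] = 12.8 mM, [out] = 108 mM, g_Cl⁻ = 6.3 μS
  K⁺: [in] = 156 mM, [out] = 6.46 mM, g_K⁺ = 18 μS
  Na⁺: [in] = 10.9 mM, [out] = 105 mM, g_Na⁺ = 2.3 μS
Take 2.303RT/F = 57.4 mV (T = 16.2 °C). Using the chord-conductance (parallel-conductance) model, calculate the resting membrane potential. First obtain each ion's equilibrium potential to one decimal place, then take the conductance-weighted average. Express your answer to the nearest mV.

-61 mV

E_Cl⁻ = (57.4/-1)·log₁₀(108/12.8) = -53.2 mV
E_K⁺ = (57.4/1)·log₁₀(6.46/156) = -79.4 mV
E_Na⁺ = (57.4/1)·log₁₀(105/10.9) = 56.5 mV
Vm = (Σ gᵢEᵢ)/(Σ gᵢ) = (6.3·-53.2 + 18·-79.4 + 2.3·56.5) / (6.3 + 18 + 2.3)
= -1634.41 / 26.6 = -61.44 mV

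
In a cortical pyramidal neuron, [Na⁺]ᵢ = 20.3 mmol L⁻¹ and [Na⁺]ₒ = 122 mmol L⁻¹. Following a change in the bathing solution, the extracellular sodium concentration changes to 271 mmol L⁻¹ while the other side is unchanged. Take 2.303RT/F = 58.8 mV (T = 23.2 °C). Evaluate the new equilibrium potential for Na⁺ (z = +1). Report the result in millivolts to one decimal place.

66.2 mV

After the shift: [Na⁺]_out = 271, [Na⁺]_in = 20.3 mmol L⁻¹.
E_new = (58.8/1)·log₁₀(271/20.3) = 58.80 · (1.1255) = 66.18 mV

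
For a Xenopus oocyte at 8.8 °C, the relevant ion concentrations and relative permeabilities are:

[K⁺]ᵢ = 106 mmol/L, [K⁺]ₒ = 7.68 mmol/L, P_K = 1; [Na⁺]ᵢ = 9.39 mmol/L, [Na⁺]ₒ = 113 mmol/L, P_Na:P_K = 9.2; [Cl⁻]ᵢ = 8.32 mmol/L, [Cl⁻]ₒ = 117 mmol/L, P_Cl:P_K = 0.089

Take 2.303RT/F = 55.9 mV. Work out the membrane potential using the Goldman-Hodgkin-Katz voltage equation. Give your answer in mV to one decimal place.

Vm = 55.9 · log₁₀[(Σ P·[cation]ₒ + Σ P·[anion]ᵢ) / (Σ P·[cation]ᵢ + Σ P·[anion]ₒ)]
Numerator = 1×7.68 + 9.2×113 + 0.089×8.32 = 1048
Denominator = 1×106 + 9.2×9.39 + 0.089×117 = 202.8
Vm = 55.9 · log₁₀(5.1677) = 55.9 × (0.7133) = 39.87 mV

39.9 mV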